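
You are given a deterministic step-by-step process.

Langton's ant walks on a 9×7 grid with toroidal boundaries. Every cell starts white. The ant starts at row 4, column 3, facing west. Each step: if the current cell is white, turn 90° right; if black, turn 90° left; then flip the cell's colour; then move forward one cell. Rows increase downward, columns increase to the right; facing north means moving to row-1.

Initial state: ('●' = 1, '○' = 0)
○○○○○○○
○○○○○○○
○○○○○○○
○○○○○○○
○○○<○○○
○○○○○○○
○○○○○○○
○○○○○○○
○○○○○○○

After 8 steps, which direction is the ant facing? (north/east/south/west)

east

0) ○○○○○○○
○○○○○○○
○○○○○○○
○○○○○○○
○○○<○○○
○○○○○○○
○○○○○○○
○○○○○○○
○○○○○○○
1) ○○○○○○○
○○○○○○○
○○○○○○○
○○○^○○○
○○○●○○○
○○○○○○○
○○○○○○○
○○○○○○○
○○○○○○○
2) ○○○○○○○
○○○○○○○
○○○○○○○
○○○●>○○
○○○●○○○
○○○○○○○
○○○○○○○
○○○○○○○
○○○○○○○
3) ○○○○○○○
○○○○○○○
○○○○○○○
○○○●●○○
○○○●v○○
○○○○○○○
○○○○○○○
○○○○○○○
○○○○○○○
4) ○○○○○○○
○○○○○○○
○○○○○○○
○○○●●○○
○○○<●○○
○○○○○○○
○○○○○○○
○○○○○○○
○○○○○○○
5) ○○○○○○○
○○○○○○○
○○○○○○○
○○○●●○○
○○○○●○○
○○○v○○○
○○○○○○○
○○○○○○○
○○○○○○○
6) ○○○○○○○
○○○○○○○
○○○○○○○
○○○●●○○
○○○○●○○
○○<●○○○
○○○○○○○
○○○○○○○
○○○○○○○
7) ○○○○○○○
○○○○○○○
○○○○○○○
○○○●●○○
○○^○●○○
○○●●○○○
○○○○○○○
○○○○○○○
○○○○○○○
8) ○○○○○○○
○○○○○○○
○○○○○○○
○○○●●○○
○○●>●○○
○○●●○○○
○○○○○○○
○○○○○○○
○○○○○○○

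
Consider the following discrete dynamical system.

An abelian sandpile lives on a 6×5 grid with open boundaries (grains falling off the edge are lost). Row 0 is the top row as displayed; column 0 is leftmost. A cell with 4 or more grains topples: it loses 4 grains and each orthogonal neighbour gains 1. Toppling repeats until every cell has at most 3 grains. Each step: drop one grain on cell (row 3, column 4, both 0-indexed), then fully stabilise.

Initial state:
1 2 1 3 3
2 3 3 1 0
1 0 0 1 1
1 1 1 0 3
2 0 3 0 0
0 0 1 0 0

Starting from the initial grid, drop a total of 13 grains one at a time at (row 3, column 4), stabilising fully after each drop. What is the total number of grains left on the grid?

[0] 1 2 1 3 3
2 3 3 1 0
1 0 0 1 1
1 1 1 0 3
2 0 3 0 0
0 0 1 0 0
[1] 1 2 1 3 3
2 3 3 1 0
1 0 0 1 2
1 1 1 1 0
2 0 3 0 1
0 0 1 0 0
[2] 1 2 1 3 3
2 3 3 1 0
1 0 0 1 2
1 1 1 1 1
2 0 3 0 1
0 0 1 0 0
[3] 1 2 1 3 3
2 3 3 1 0
1 0 0 1 2
1 1 1 1 2
2 0 3 0 1
0 0 1 0 0
[4] 1 2 1 3 3
2 3 3 1 0
1 0 0 1 2
1 1 1 1 3
2 0 3 0 1
0 0 1 0 0
[5] 1 2 1 3 3
2 3 3 1 0
1 0 0 1 3
1 1 1 2 0
2 0 3 0 2
0 0 1 0 0
[6] 1 2 1 3 3
2 3 3 1 0
1 0 0 1 3
1 1 1 2 1
2 0 3 0 2
0 0 1 0 0
[7] 1 2 1 3 3
2 3 3 1 0
1 0 0 1 3
1 1 1 2 2
2 0 3 0 2
0 0 1 0 0
[8] 1 2 1 3 3
2 3 3 1 0
1 0 0 1 3
1 1 1 2 3
2 0 3 0 2
0 0 1 0 0
[9] 1 2 1 3 3
2 3 3 1 1
1 0 0 2 0
1 1 1 3 1
2 0 3 0 3
0 0 1 0 0
[10] 1 2 1 3 3
2 3 3 1 1
1 0 0 2 0
1 1 1 3 2
2 0 3 0 3
0 0 1 0 0
[11] 1 2 1 3 3
2 3 3 1 1
1 0 0 2 0
1 1 1 3 3
2 0 3 0 3
0 0 1 0 0
[12] 1 2 1 3 3
2 3 3 1 1
1 0 0 3 1
1 1 2 0 2
2 0 3 2 0
0 0 1 0 1
[13] 1 2 1 3 3
2 3 3 1 1
1 0 0 3 1
1 1 2 0 3
2 0 3 2 0
0 0 1 0 1

41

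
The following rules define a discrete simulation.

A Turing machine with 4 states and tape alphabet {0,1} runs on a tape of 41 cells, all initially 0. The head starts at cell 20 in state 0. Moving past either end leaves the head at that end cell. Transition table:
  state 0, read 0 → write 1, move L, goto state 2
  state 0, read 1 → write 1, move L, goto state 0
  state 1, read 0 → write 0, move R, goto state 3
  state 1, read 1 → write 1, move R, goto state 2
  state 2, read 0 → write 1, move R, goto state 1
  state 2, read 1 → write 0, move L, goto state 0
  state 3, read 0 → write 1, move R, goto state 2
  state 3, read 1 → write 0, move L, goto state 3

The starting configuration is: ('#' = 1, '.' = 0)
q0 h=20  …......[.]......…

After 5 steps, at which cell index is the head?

23

0) q0 h=20  …......[.]......…
1) q2 h=19  …......[.]#.....…
2) q1 h=20  ….....#[#]......…
3) q2 h=21  …....##[.]......…
4) q1 h=22  …...###[.]......…
5) q3 h=23  …..###.[.]......…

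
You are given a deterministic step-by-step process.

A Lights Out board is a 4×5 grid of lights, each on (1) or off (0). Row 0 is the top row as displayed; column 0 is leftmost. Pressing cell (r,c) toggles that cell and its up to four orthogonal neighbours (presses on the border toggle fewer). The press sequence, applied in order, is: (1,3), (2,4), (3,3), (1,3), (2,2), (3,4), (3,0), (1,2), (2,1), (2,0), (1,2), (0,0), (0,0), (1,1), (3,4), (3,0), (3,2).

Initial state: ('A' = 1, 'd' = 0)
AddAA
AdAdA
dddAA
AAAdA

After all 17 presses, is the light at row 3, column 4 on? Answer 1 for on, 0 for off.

1

step 0: AddAA
AdAdA
dddAA
AAAdA
step 1: AdddA
AddAd
ddddA
AAAdA
step 2: AdddA
AddAA
dddAd
AAAdd
step 3: AdddA
AddAA
ddddd
AAdAA
step 4: AddAA
AdAdd
dddAd
AAdAA
step 5: AddAA
Adddd
dAAdd
AAAAA
step 6: AddAA
Adddd
dAAdA
AAAdd
step 7: AddAA
Adddd
AAAdA
ddAdd
step 8: AdAAA
AAAAd
AAddA
ddAdd
step 9: AdAAA
AdAAd
ddAdA
dAAdd
step 10: AdAAA
ddAAd
AAAdA
AAAdd
step 11: AddAA
dAddd
AAddA
AAAdd
step 12: dAdAA
AAddd
AAddA
AAAdd
step 13: AddAA
dAddd
AAddA
AAAdd
step 14: AAdAA
AdAdd
AdddA
AAAdd
step 15: AAdAA
AdAdd
Adddd
AAAAA
step 16: AAdAA
AdAdd
ddddd
ddAAA
step 17: AAdAA
AdAdd
ddAdd
dAddA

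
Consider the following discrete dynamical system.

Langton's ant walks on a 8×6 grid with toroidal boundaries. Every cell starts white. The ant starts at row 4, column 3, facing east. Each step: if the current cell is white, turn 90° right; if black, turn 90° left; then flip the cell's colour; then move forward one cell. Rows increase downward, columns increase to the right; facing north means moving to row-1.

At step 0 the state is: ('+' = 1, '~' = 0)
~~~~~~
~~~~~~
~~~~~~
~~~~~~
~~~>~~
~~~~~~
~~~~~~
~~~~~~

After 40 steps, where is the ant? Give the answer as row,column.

[0] ~~~~~~
~~~~~~
~~~~~~
~~~~~~
~~~>~~
~~~~~~
~~~~~~
~~~~~~
[1] ~~~~~~
~~~~~~
~~~~~~
~~~~~~
~~~+~~
~~~v~~
~~~~~~
~~~~~~
[2] ~~~~~~
~~~~~~
~~~~~~
~~~~~~
~~~+~~
~~<+~~
~~~~~~
~~~~~~
[3] ~~~~~~
~~~~~~
~~~~~~
~~~~~~
~~^+~~
~~++~~
~~~~~~
~~~~~~
[4] ~~~~~~
~~~~~~
~~~~~~
~~~~~~
~~+>~~
~~++~~
~~~~~~
~~~~~~
[5] ~~~~~~
~~~~~~
~~~~~~
~~~^~~
~~+~~~
~~++~~
~~~~~~
~~~~~~
[6] ~~~~~~
~~~~~~
~~~~~~
~~~+>~
~~+~~~
~~++~~
~~~~~~
~~~~~~
[7] ~~~~~~
~~~~~~
~~~~~~
~~~++~
~~+~v~
~~++~~
~~~~~~
~~~~~~
[8] ~~~~~~
~~~~~~
~~~~~~
~~~++~
~~+<+~
~~++~~
~~~~~~
~~~~~~
[9] ~~~~~~
~~~~~~
~~~~~~
~~~^+~
~~+++~
~~++~~
~~~~~~
~~~~~~
[10] ~~~~~~
~~~~~~
~~~~~~
~~<~+~
~~+++~
~~++~~
~~~~~~
~~~~~~
[11] ~~~~~~
~~~~~~
~~^~~~
~~+~+~
~~+++~
~~++~~
~~~~~~
~~~~~~
[12] ~~~~~~
~~~~~~
~~+>~~
~~+~+~
~~+++~
~~++~~
~~~~~~
~~~~~~
[13] ~~~~~~
~~~~~~
~~++~~
~~+v+~
~~+++~
~~++~~
~~~~~~
~~~~~~
[14] ~~~~~~
~~~~~~
~~++~~
~~<++~
~~+++~
~~++~~
~~~~~~
~~~~~~
[15] ~~~~~~
~~~~~~
~~++~~
~~~++~
~~v++~
~~++~~
~~~~~~
~~~~~~
[16] ~~~~~~
~~~~~~
~~++~~
~~~++~
~~~>+~
~~++~~
~~~~~~
~~~~~~
[17] ~~~~~~
~~~~~~
~~++~~
~~~^+~
~~~~+~
~~++~~
~~~~~~
~~~~~~
[18] ~~~~~~
~~~~~~
~~++~~
~~<~+~
~~~~+~
~~++~~
~~~~~~
~~~~~~
[19] ~~~~~~
~~~~~~
~~^+~~
~~+~+~
~~~~+~
~~++~~
~~~~~~
~~~~~~
[20] ~~~~~~
~~~~~~
~<~+~~
~~+~+~
~~~~+~
~~++~~
~~~~~~
~~~~~~
[21] ~~~~~~
~^~~~~
~+~+~~
~~+~+~
~~~~+~
~~++~~
~~~~~~
~~~~~~
[22] ~~~~~~
~+>~~~
~+~+~~
~~+~+~
~~~~+~
~~++~~
~~~~~~
~~~~~~
[23] ~~~~~~
~++~~~
~+v+~~
~~+~+~
~~~~+~
~~++~~
~~~~~~
~~~~~~
[24] ~~~~~~
~++~~~
~<++~~
~~+~+~
~~~~+~
~~++~~
~~~~~~
~~~~~~
[25] ~~~~~~
~++~~~
~~++~~
~v+~+~
~~~~+~
~~++~~
~~~~~~
~~~~~~
[26] ~~~~~~
~++~~~
~~++~~
<++~+~
~~~~+~
~~++~~
~~~~~~
~~~~~~
[27] ~~~~~~
~++~~~
^~++~~
+++~+~
~~~~+~
~~++~~
~~~~~~
~~~~~~
[28] ~~~~~~
~++~~~
+>++~~
+++~+~
~~~~+~
~~++~~
~~~~~~
~~~~~~
[29] ~~~~~~
~++~~~
++++~~
+v+~+~
~~~~+~
~~++~~
~~~~~~
~~~~~~
[30] ~~~~~~
~++~~~
++++~~
+~>~+~
~~~~+~
~~++~~
~~~~~~
~~~~~~
[31] ~~~~~~
~++~~~
++^+~~
+~~~+~
~~~~+~
~~++~~
~~~~~~
~~~~~~
[32] ~~~~~~
~++~~~
+<~+~~
+~~~+~
~~~~+~
~~++~~
~~~~~~
~~~~~~
[33] ~~~~~~
~++~~~
+~~+~~
+v~~+~
~~~~+~
~~++~~
~~~~~~
~~~~~~
[34] ~~~~~~
~++~~~
+~~+~~
<+~~+~
~~~~+~
~~++~~
~~~~~~
~~~~~~
[35] ~~~~~~
~++~~~
+~~+~~
~+~~+~
v~~~+~
~~++~~
~~~~~~
~~~~~~
[36] ~~~~~~
~++~~~
+~~+~~
~+~~+~
+~~~+<
~~++~~
~~~~~~
~~~~~~
[37] ~~~~~~
~++~~~
+~~+~~
~+~~+^
+~~~++
~~++~~
~~~~~~
~~~~~~
[38] ~~~~~~
~++~~~
+~~+~~
>+~~++
+~~~++
~~++~~
~~~~~~
~~~~~~
[39] ~~~~~~
~++~~~
+~~+~~
++~~++
v~~~++
~~++~~
~~~~~~
~~~~~~
[40] ~~~~~~
~++~~~
+~~+~~
++~~++
~>~~++
~~++~~
~~~~~~
~~~~~~

4,1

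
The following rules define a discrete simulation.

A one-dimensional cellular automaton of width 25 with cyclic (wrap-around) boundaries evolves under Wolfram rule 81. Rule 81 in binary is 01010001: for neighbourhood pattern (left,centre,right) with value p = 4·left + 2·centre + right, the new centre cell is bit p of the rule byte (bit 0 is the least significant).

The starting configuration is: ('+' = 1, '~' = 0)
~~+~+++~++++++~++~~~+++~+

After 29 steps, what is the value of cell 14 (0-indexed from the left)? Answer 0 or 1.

gen 0: ~~+~+++~++++++~++~~~+++~+
gen 1: +~~~~~+~~~~~~+~~+++~~~+~~
gen 2: ~++++~~+++++~~+~~~+++~~+~
gen 3: ~~~~++~~~~~++~~++~~~++~~+
gen 4: +++~~+++++~~++~~+++~~++~~
gen 5: ~~++~~~~~++~~++~~~++~~++~
gen 6: +~~+++++~~++~~+++~~++~~++
gen 7: ++~~~~~++~~++~~~++~~++~~~
gen 8: ~+++++~~++~~+++~~++~~+++~
gen 9: ~~~~~++~~++~~~++~~++~~~++
gen 10: ++++~~++~~+++~~++~~+++~~+
gen 11: ~~~++~~++~~~++~~++~~~++~~
gen 12: ++~~++~~+++~~++~~+++~~+++
gen 13: ~++~~++~~~++~~++~~~++~~~~
gen 14: ~~++~~+++~~++~~+++~~+++++
gen 15: +~~++~~~++~~++~~~++~~~~~+
gen 16: ++~~+++~~++~~+++~~+++++~~
gen 17: ~++~~~++~~++~~~++~~~~~++~
gen 18: ~~+++~~++~~+++~~+++++~~++
gen 19: +~~~++~~++~~~++~~~~~++~~+
gen 20: +++~~++~~+++~~+++++~~++~~
gen 21: ~~++~~++~~~++~~~~~++~~++~
gen 22: +~~++~~+++~~+++++~~++~~++
gen 23: ++~~++~~~++~~~~~++~~++~~~
gen 24: ~++~~+++~~+++++~~++~~+++~
gen 25: ~~++~~~++~~~~~++~~++~~~++
gen 26: +~~+++~~+++++~~++~~+++~~+
gen 27: ++~~~++~~~~~++~~++~~~++~~
gen 28: ~+++~~+++++~~++~~+++~~++~
gen 29: ~~~++~~~~~++~~++~~~++~~++

1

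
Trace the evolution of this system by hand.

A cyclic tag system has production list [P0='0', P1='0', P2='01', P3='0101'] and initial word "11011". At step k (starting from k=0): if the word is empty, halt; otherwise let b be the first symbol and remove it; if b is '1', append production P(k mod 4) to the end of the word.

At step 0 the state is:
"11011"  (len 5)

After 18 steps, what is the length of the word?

step 0: "11011"  (len 5)
step 1: "10110"  (len 5)
step 2: "01100"  (len 5)
step 3: "1100"  (len 4)
step 4: "1000101"  (len 7)
step 5: "0001010"  (len 7)
step 6: "001010"  (len 6)
step 7: "01010"  (len 5)
step 8: "1010"  (len 4)
step 9: "0100"  (len 4)
step 10: "100"  (len 3)
step 11: "0001"  (len 4)
step 12: "001"  (len 3)
step 13: "01"  (len 2)
step 14: "1"  (len 1)
step 15: "01"  (len 2)
step 16: "1"  (len 1)
step 17: "0"  (len 1)
step 18: (halted — word empty)

0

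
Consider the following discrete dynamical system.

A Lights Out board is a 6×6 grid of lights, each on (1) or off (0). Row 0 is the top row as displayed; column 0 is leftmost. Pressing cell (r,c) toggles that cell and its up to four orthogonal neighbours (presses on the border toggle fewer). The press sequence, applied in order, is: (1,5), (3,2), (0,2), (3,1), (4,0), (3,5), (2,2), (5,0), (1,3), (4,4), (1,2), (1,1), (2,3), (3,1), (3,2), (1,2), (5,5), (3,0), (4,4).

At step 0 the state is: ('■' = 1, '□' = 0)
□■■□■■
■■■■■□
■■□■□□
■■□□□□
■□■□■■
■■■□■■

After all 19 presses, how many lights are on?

k=0  □■■□■■
■■■■■□
■■□■□□
■■□□□□
■□■□■■
■■■□■■
k=1  □■■□■□
■■■■□■
■■□■□■
■■□□□□
■□■□■■
■■■□■■
k=2  □■■□■□
■■■■□■
■■■■□■
■□■■□□
■□□□■■
■■■□■■
k=3  □□□■■□
■■□■□■
■■■■□■
■□■■□□
■□□□■■
■■■□■■
k=4  □□□■■□
■■□■□■
■□■■□■
□■□■□□
■■□□■■
■■■□■■
k=5  □□□■■□
■■□■□■
■□■■□■
■■□■□□
□□□□■■
□■■□■■
k=6  □□□■■□
■■□■□■
■□■■□□
■■□■■■
□□□□■□
□■■□■■
k=7  □□□■■□
■■■■□■
■■□□□□
■■■■■■
□□□□■□
□■■□■■
k=8  □□□■■□
■■■■□■
■■□□□□
■■■■■■
■□□□■□
■□■□■■
k=9  □□□□■□
■■□□■■
■■□■□□
■■■■■■
■□□□■□
■□■□■■
k=10  □□□□■□
■■□□■■
■■□■□□
■■■■□■
■□□■□■
■□■□□■
k=11  □□■□■□
■□■■■■
■■■■□□
■■■■□■
■□□■□■
■□■□□■
k=12  □■■□■□
□■□■■■
■□■■□□
■■■■□■
■□□■□■
■□■□□■
k=13  □■■□■□
□■□□■■
■□□□■□
■■■□□■
■□□■□■
■□■□□■
k=14  □■■□■□
□■□□■■
■■□□■□
□□□□□■
■■□■□■
■□■□□■
k=15  □■■□■□
□■□□■■
■■■□■□
□■■■□■
■■■■□■
■□■□□■
k=16  □■□□■□
□□■■■■
■■□□■□
□■■■□■
■■■■□■
■□■□□■
k=17  □■□□■□
□□■■■■
■■□□■□
□■■■□■
■■■■□□
■□■□■□
k=18  □■□□■□
□□■■■■
□■□□■□
■□■■□■
□■■■□□
■□■□■□
k=19  □■□□■□
□□■■■■
□■□□■□
■□■■■■
□■■□■■
■□■□□□

19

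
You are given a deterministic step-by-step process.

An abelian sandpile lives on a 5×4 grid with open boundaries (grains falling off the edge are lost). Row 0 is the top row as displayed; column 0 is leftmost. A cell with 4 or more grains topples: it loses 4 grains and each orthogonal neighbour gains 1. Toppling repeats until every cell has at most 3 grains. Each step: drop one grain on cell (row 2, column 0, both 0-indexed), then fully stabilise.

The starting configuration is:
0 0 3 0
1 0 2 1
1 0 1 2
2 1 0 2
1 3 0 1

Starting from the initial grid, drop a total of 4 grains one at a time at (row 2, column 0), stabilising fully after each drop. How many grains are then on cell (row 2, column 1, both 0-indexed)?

step 0: 0 0 3 0
1 0 2 1
1 0 1 2
2 1 0 2
1 3 0 1
step 1: 0 0 3 0
1 0 2 1
2 0 1 2
2 1 0 2
1 3 0 1
step 2: 0 0 3 0
1 0 2 1
3 0 1 2
2 1 0 2
1 3 0 1
step 3: 0 0 3 0
2 0 2 1
0 1 1 2
3 1 0 2
1 3 0 1
step 4: 0 0 3 0
2 0 2 1
1 1 1 2
3 1 0 2
1 3 0 1

1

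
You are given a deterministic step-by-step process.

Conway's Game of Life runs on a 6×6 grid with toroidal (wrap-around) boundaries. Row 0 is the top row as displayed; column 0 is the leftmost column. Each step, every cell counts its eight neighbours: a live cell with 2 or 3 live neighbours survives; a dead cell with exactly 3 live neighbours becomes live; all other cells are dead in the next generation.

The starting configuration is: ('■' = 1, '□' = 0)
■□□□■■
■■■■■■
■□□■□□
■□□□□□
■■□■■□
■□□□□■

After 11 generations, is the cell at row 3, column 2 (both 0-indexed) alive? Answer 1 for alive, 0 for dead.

1

k=0  ■□□□■■
■■■■■■
■□□■□□
■□□□□□
■■□■■□
■□□□□■
k=1  □□■□□□
□□■□□□
□□□■□□
■□■■■□
□■□□■□
□□□■□□
k=2  □□■■□□
□□■■□□
□■□□■□
□■■□■■
□■□□■■
□□■■□□
k=3  □■□□■□
□■□□■□
■■□□■■
□■■□□□
□■□□□■
□■□□□□
k=4  ■■■□□□
□■■■■□
□□□■■■
□□■□■□
□■□□□□
□■■□□□
k=5  ■□□□□□
□□□□□□
□■□□□■
□□■□■■
□■□■□□
□□□□□□
k=6  □□□□□□
■□□□□□
■□□□■■
□■■■■■
□□■■■□
□□□□□□
k=7  □□□□□□
■□□□□□
□□■□□□
□■□□□□
□■□□□■
□□□■□□
k=8  □□□□□□
□□□□□□
□■□□□□
■■■□□□
■□■□□□
□□□□□□
k=9  □□□□□□
□□□□□□
■■■□□□
■□■□□□
■□■□□□
□□□□□□
k=10  □□□□□□
□■□□□□
■□■□□□
■□■■□■
□□□□□□
□□□□□□
k=11  □□□□□□
□■□□□□
■□■■□■
■□■■□■
□□□□□□
□□□□□□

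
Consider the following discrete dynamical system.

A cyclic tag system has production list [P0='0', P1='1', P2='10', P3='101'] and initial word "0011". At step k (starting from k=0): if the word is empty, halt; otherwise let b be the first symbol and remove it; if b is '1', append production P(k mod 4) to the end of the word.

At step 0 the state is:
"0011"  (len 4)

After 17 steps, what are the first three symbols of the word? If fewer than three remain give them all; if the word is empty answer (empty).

step 0: "0011"  (len 4)
step 1: "011"  (len 3)
step 2: "11"  (len 2)
step 3: "110"  (len 3)
step 4: "10101"  (len 5)
step 5: "01010"  (len 5)
step 6: "1010"  (len 4)
step 7: "01010"  (len 5)
step 8: "1010"  (len 4)
step 9: "0100"  (len 4)
step 10: "100"  (len 3)
step 11: "0010"  (len 4)
step 12: "010"  (len 3)
step 13: "10"  (len 2)
step 14: "01"  (len 2)
step 15: "1"  (len 1)
step 16: "101"  (len 3)
step 17: "010"  (len 3)

010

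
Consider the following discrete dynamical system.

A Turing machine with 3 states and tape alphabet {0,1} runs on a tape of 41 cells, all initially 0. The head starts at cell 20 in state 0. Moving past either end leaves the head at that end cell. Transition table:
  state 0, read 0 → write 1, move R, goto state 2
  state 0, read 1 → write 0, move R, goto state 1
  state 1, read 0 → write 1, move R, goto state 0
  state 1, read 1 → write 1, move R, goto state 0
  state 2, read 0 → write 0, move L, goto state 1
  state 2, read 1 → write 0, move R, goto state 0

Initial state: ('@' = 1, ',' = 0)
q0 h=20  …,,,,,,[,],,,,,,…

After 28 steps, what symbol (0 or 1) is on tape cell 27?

1

k=0  q0 h=20  …,,,,,,[,],,,,,,…
k=1  q2 h=21  …,,,,,@[,],,,,,,…
k=2  q1 h=20  …,,,,,,[@],,,,,,…
k=3  q0 h=21  …,,,,,@[,],,,,,,…
k=4  q2 h=22  …,,,,@@[,],,,,,,…
k=5  q1 h=21  …,,,,,@[@],,,,,,…
k=6  q0 h=22  …,,,,@@[,],,,,,,…
k=7  q2 h=23  …,,,@@@[,],,,,,,…
k=8  q1 h=22  …,,,,@@[@],,,,,,…
k=9  q0 h=23  …,,,@@@[,],,,,,,…
k=10  q2 h=24  …,,@@@@[,],,,,,,…
k=11  q1 h=23  …,,,@@@[@],,,,,,…
k=12  q0 h=24  …,,@@@@[,],,,,,,…
k=13  q2 h=25  …,@@@@@[,],,,,,,…
k=14  q1 h=24  …,,@@@@[@],,,,,,…
k=15  q0 h=25  …,@@@@@[,],,,,,,…
k=16  q2 h=26  …@@@@@@[,],,,,,,…
k=17  q1 h=25  …,@@@@@[@],,,,,,…
k=18  q0 h=26  …@@@@@@[,],,,,,,…
k=19  q2 h=27  …@@@@@@[,],,,,,,…
k=20  q1 h=26  …@@@@@@[@],,,,,,…
k=21  q0 h=27  …@@@@@@[,],,,,,,…
k=22  q2 h=28  …@@@@@@[,],,,,,,…
k=23  q1 h=27  …@@@@@@[@],,,,,,…
k=24  q0 h=28  …@@@@@@[,],,,,,,…
k=25  q2 h=29  …@@@@@@[,],,,,,,…
k=26  q1 h=28  …@@@@@@[@],,,,,,…
k=27  q0 h=29  …@@@@@@[,],,,,,,…
k=28  q2 h=30  …@@@@@@[,],,,,,,…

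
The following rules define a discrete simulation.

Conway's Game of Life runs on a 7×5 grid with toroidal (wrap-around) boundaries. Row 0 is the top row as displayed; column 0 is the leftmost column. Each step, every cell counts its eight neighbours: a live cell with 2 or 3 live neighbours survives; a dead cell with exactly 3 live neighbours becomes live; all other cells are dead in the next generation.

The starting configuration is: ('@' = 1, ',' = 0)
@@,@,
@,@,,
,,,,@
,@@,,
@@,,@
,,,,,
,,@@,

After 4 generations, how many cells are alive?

k=0  @@,@,
@,@,,
,,,,@
,@@,,
@@,,@
,,,,,
,,@@,
k=1  @,,@,
@,@@,
@,@@,
,@@@@
@@@,,
@@@@@
,@@@@
k=2  @,,,,
@,,,,
@,,,,
,,,,,
,,,,,
,,,,,
,,,,,
k=3  ,,,,,
@@,,@
,,,,,
,,,,,
,,,,,
,,,,,
,,,,,
k=4  @,,,,
@,,,,
@,,,,
,,,,,
,,,,,
,,,,,
,,,,,

3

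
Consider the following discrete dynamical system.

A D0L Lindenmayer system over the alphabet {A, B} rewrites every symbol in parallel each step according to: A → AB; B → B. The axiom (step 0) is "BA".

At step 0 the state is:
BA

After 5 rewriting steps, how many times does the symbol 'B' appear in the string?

k=0  BA
k=1  BAB
k=2  BABB
k=3  BABBB
k=4  BABBBB
k=5  BABBBBB

6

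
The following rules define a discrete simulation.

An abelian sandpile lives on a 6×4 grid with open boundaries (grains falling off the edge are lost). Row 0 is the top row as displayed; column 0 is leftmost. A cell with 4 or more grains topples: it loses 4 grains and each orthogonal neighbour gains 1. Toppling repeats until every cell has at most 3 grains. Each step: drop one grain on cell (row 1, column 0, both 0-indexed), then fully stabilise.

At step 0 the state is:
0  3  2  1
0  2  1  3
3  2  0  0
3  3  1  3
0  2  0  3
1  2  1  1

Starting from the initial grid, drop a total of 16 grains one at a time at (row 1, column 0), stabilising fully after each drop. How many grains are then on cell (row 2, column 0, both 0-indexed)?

2

0) 0  3  2  1
0  2  1  3
3  2  0  0
3  3  1  3
0  2  0  3
1  2  1  1
1) 0  3  2  1
1  2  1  3
3  2  0  0
3  3  1  3
0  2  0  3
1  2  1  1
2) 0  3  2  1
2  2  1  3
3  2  0  0
3  3  1  3
0  2  0  3
1  2  1  1
3) 0  3  2  1
3  2  1  3
3  2  0  0
3  3  1  3
0  2  0  3
1  2  1  1
4) 2  0  3  1
2  1  2  3
2  1  1  0
1  1  2  3
1  3  0  3
1  2  1  1
5) 2  0  3  1
3  1  2  3
2  1  1  0
1  1  2  3
1  3  0  3
1  2  1  1
6) 3  0  3  1
0  2  2  3
3  1  1  0
1  1  2  3
1  3  0  3
1  2  1  1
7) 3  0  3  1
1  2  2  3
3  1  1  0
1  1  2  3
1  3  0  3
1  2  1  1
8) 3  0  3  1
2  2  2  3
3  1  1  0
1  1  2  3
1  3  0  3
1  2  1  1
9) 3  0  3  1
3  2  2  3
3  1  1  0
1  1  2  3
1  3  0  3
1  2  1  1
10) 0  1  3  1
2  3  2  3
0  2  1  0
2  1  2  3
1  3  0  3
1  2  1  1
11) 0  1  3  1
3  3  2  3
0  2  1  0
2  1  2  3
1  3  0  3
1  2  1  1
12) 1  2  3  1
1  0  3  3
1  3  1  0
2  1  2  3
1  3  0  3
1  2  1  1
13) 1  2  3  1
2  0  3  3
1  3  1  0
2  1  2  3
1  3  0  3
1  2  1  1
14) 1  2  3  1
3  0  3  3
1  3  1  0
2  1  2  3
1  3  0  3
1  2  1  1
15) 2  2  3  1
0  1  3  3
2  3  1  0
2  1  2  3
1  3  0  3
1  2  1  1
16) 2  2  3  1
1  1  3  3
2  3  1  0
2  1  2  3
1  3  0  3
1  2  1  1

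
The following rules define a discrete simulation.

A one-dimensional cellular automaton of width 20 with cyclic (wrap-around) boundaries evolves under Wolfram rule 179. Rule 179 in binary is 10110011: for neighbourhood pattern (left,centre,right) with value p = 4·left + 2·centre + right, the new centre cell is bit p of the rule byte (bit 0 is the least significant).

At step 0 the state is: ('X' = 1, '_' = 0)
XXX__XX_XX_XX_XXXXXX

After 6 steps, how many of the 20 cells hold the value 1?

gen 0: XXX__XX_XX_XX_XXXXXX
gen 1: XX_XX__X__X__X_XXXXX
gen 2: X_X__XX_XX_XX_X_XXXX
gen 3: _X_XX__X__X__X_X_XXX
gen 4: X_X__XX_XX_XX_X_X_X_
gen 5: _X_XX__X__X__X_X_X_X
gen 6: X_X__XX_XX_XX_X_X_X_

11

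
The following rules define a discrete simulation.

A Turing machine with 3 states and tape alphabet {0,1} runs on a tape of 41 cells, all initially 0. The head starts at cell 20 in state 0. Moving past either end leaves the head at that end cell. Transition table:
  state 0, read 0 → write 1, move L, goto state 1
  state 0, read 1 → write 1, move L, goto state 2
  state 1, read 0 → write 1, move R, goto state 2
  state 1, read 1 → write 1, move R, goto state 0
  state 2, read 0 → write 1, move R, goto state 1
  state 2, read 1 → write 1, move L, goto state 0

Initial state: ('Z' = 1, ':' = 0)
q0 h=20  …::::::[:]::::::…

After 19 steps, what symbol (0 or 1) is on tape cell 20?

gen 0: q0 h=20  …::::::[:]::::::…
gen 1: q1 h=19  …::::::[:]Z:::::…
gen 2: q2 h=20  …:::::Z[Z]::::::…
gen 3: q0 h=19  …::::::[Z]Z:::::…
gen 4: q2 h=18  …::::::[:]ZZ::::…
gen 5: q1 h=19  …:::::Z[Z]Z:::::…
gen 6: q0 h=20  …::::ZZ[Z]::::::…
gen 7: q2 h=19  …:::::Z[Z]Z:::::…
gen 8: q0 h=18  …::::::[Z]ZZ::::…
gen 9: q2 h=17  …::::::[:]ZZZ:::…
gen 10: q1 h=18  …:::::Z[Z]ZZ::::…
gen 11: q0 h=19  …::::ZZ[Z]Z:::::…
gen 12: q2 h=18  …:::::Z[Z]ZZ::::…
gen 13: q0 h=17  …::::::[Z]ZZZ:::…
gen 14: q2 h=16  …::::::[:]ZZZZ::…
gen 15: q1 h=17  …:::::Z[Z]ZZZ:::…
gen 16: q0 h=18  …::::ZZ[Z]ZZ::::…
gen 17: q2 h=17  …:::::Z[Z]ZZZ:::…
gen 18: q0 h=16  …::::::[Z]ZZZZ::…
gen 19: q2 h=15  …::::::[:]ZZZZZ:…

1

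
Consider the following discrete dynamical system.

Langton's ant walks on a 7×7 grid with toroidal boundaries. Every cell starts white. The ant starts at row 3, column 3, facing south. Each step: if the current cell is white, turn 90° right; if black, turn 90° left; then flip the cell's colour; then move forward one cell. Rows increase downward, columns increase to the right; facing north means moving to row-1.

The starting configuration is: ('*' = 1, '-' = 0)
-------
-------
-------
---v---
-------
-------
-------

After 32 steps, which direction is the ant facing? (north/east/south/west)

0) -------
-------
-------
---v---
-------
-------
-------
1) -------
-------
-------
--<*---
-------
-------
-------
2) -------
-------
--^----
--**---
-------
-------
-------
3) -------
-------
--*>---
--**---
-------
-------
-------
4) -------
-------
--**---
--*v---
-------
-------
-------
5) -------
-------
--**---
--*->--
-------
-------
-------
6) -------
-------
--**---
--*-*--
----v--
-------
-------
7) -------
-------
--**---
--*-*--
---<*--
-------
-------
8) -------
-------
--**---
--*^*--
---**--
-------
-------
9) -------
-------
--**---
--**>--
---**--
-------
-------
10) -------
-------
--**^--
--**---
---**--
-------
-------
11) -------
-------
--***>-
--**---
---**--
-------
-------
12) -------
-------
--****-
--**-v-
---**--
-------
-------
13) -------
-------
--****-
--**<*-
---**--
-------
-------
14) -------
-------
--**^*-
--****-
---**--
-------
-------
15) -------
-------
--*<-*-
--****-
---**--
-------
-------
16) -------
-------
--*--*-
--*v**-
---**--
-------
-------
17) -------
-------
--*--*-
--*->*-
---**--
-------
-------
18) -------
-------
--*-^*-
--*--*-
---**--
-------
-------
19) -------
-------
--*-*>-
--*--*-
---**--
-------
-------
20) -------
-----^-
--*-*--
--*--*-
---**--
-------
-------
21) -------
-----*>
--*-*--
--*--*-
---**--
-------
-------
22) -------
-----**
--*-*-v
--*--*-
---**--
-------
-------
23) -------
-----**
--*-*<*
--*--*-
---**--
-------
-------
24) -------
-----^*
--*-***
--*--*-
---**--
-------
-------
25) -------
----<-*
--*-***
--*--*-
---**--
-------
-------
26) ----^--
----*-*
--*-***
--*--*-
---**--
-------
-------
27) ----*>-
----*-*
--*-***
--*--*-
---**--
-------
-------
28) ----**-
----*v*
--*-***
--*--*-
---**--
-------
-------
29) ----**-
----<**
--*-***
--*--*-
---**--
-------
-------
30) ----**-
-----**
--*-v**
--*--*-
---**--
-------
-------
31) ----**-
-----**
--*-->*
--*--*-
---**--
-------
-------
32) ----**-
-----^*
--*---*
--*--*-
---**--
-------
-------

north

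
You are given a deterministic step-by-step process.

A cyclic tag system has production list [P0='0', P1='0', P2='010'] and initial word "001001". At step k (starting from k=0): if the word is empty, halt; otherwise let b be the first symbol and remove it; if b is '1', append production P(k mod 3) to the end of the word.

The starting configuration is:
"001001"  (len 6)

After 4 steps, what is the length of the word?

gen 0: "001001"  (len 6)
gen 1: "01001"  (len 5)
gen 2: "1001"  (len 4)
gen 3: "001010"  (len 6)
gen 4: "01010"  (len 5)

5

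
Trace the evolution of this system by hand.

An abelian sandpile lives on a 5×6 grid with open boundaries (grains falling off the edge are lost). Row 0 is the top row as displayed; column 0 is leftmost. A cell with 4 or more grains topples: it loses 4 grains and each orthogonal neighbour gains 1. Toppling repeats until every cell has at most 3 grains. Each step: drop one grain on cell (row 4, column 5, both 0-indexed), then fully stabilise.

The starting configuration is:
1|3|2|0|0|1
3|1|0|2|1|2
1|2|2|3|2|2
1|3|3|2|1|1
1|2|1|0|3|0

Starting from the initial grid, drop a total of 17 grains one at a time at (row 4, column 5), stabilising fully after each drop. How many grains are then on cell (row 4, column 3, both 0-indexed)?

1

t=0: 1|3|2|0|0|1
3|1|0|2|1|2
1|2|2|3|2|2
1|3|3|2|1|1
1|2|1|0|3|0
t=1: 1|3|2|0|0|1
3|1|0|2|1|2
1|2|2|3|2|2
1|3|3|2|1|1
1|2|1|0|3|1
t=2: 1|3|2|0|0|1
3|1|0|2|1|2
1|2|2|3|2|2
1|3|3|2|1|1
1|2|1|0|3|2
t=3: 1|3|2|0|0|1
3|1|0|2|1|2
1|2|2|3|2|2
1|3|3|2|1|1
1|2|1|0|3|3
t=4: 1|3|2|0|0|1
3|1|0|2|1|2
1|2|2|3|2|2
1|3|3|2|2|2
1|2|1|1|0|1
t=5: 1|3|2|0|0|1
3|1|0|2|1|2
1|2|2|3|2|2
1|3|3|2|2|2
1|2|1|1|0|2
t=6: 1|3|2|0|0|1
3|1|0|2|1|2
1|2|2|3|2|2
1|3|3|2|2|2
1|2|1|1|0|3
t=7: 1|3|2|0|0|1
3|1|0|2|1|2
1|2|2|3|2|2
1|3|3|2|2|3
1|2|1|1|1|0
t=8: 1|3|2|0|0|1
3|1|0|2|1|2
1|2|2|3|2|2
1|3|3|2|2|3
1|2|1|1|1|1
t=9: 1|3|2|0|0|1
3|1|0|2|1|2
1|2|2|3|2|2
1|3|3|2|2|3
1|2|1|1|1|2
t=10: 1|3|2|0|0|1
3|1|0|2|1|2
1|2|2|3|2|2
1|3|3|2|2|3
1|2|1|1|1|3
t=11: 1|3|2|0|0|1
3|1|0|2|1|2
1|2|2|3|2|3
1|3|3|2|3|0
1|2|1|1|2|1
t=12: 1|3|2|0|0|1
3|1|0|2|1|2
1|2|2|3|2|3
1|3|3|2|3|0
1|2|1|1|2|2
t=13: 1|3|2|0|0|1
3|1|0|2|1|2
1|2|2|3|2|3
1|3|3|2|3|0
1|2|1|1|2|3
t=14: 1|3|2|0|0|1
3|1|0|2|1|2
1|2|2|3|2|3
1|3|3|2|3|1
1|2|1|1|3|0
t=15: 1|3|2|0|0|1
3|1|0|2|1|2
1|2|2|3|2|3
1|3|3|2|3|1
1|2|1|1|3|1
t=16: 1|3|2|0|0|1
3|1|0|2|1|2
1|2|2|3|2|3
1|3|3|2|3|1
1|2|1|1|3|2
t=17: 1|3|2|0|0|1
3|1|0|2|1|2
1|2|2|3|2|3
1|3|3|2|3|1
1|2|1|1|3|3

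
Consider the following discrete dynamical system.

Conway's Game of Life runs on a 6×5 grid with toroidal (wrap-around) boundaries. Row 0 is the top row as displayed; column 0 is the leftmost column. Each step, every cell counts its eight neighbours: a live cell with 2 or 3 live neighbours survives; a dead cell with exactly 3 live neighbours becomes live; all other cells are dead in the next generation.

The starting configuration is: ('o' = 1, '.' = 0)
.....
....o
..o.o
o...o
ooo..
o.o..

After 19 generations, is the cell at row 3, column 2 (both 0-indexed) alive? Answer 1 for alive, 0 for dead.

[0] .....
....o
..o.o
o...o
ooo..
o.o..
[1] .....
...o.
....o
..o.o
..oo.
o.o..
[2] .....
.....
....o
..o.o
..o.o
.ooo.
[3] ..o..
.....
...o.
o...o
o...o
.ooo.
[4] .ooo.
.....
....o
o..o.
..o..
ooooo
[5] .....
..oo.
....o
...oo
.....
o...o
[6] ...oo
...o.
..o.o
...oo
o..o.
.....
[7] ...oo
..o..
..o.o
o.o..
...o.
...o.
[8] ..ooo
..o.o
..o..
.oo.o
..ooo
..oo.
[9] .o..o
.oo.o
o.o..
oo..o
o...o
.o...
[10] .o.o.
..o.o
..o..
...o.
....o
.o..o
[11] .o.oo
.oo..
..o..
...o.
o..oo
..ooo
[12] .o..o
oo...
.ooo.
..oo.
o....
.o...
[13] .oo..
...oo
o..oo
...oo
.oo..
.o...
[14] oooo.
.o...
o.o..
.o...
oooo.
o....
[15] o.o.o
...oo
o.o..
...oo
o.o.o
.....
[16] o...o
..o..
o.o..
..o..
o...o
.....
[17] .....
o..oo
..oo.
o..oo
.....
.....
[18] ....o
..ooo
.oo..
..ooo
....o
.....
[19] ....o
ooo.o
oo...
ooo.o
....o
.....

1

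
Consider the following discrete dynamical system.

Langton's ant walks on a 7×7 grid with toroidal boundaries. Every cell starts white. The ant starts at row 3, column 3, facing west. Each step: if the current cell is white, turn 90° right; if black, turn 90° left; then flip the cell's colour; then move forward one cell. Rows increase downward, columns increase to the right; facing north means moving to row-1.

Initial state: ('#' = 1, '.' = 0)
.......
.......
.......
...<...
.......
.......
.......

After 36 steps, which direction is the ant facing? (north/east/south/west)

gen 0: .......
.......
.......
...<...
.......
.......
.......
gen 1: .......
.......
...^...
...#...
.......
.......
.......
gen 2: .......
.......
...#>..
...#...
.......
.......
.......
gen 3: .......
.......
...##..
...#v..
.......
.......
.......
gen 4: .......
.......
...##..
...<#..
.......
.......
.......
gen 5: .......
.......
...##..
....#..
...v...
.......
.......
gen 6: .......
.......
...##..
....#..
..<#...
.......
.......
gen 7: .......
.......
...##..
..^.#..
..##...
.......
.......
gen 8: .......
.......
...##..
..#>#..
..##...
.......
.......
gen 9: .......
.......
...##..
..###..
..#v...
.......
.......
gen 10: .......
.......
...##..
..###..
..#.>..
.......
.......
gen 11: .......
.......
...##..
..###..
..#.#..
....v..
.......
gen 12: .......
.......
...##..
..###..
..#.#..
...<#..
.......
gen 13: .......
.......
...##..
..###..
..#^#..
...##..
.......
gen 14: .......
.......
...##..
..###..
..##>..
...##..
.......
gen 15: .......
.......
...##..
..##^..
..##...
...##..
.......
gen 16: .......
.......
...##..
..#<...
..##...
...##..
.......
gen 17: .......
.......
...##..
..#....
..#v...
...##..
.......
gen 18: .......
.......
...##..
..#....
..#.>..
...##..
.......
gen 19: .......
.......
...##..
..#....
..#.#..
...#v..
.......
gen 20: .......
.......
...##..
..#....
..#.#..
...#.>.
.......
gen 21: .......
.......
...##..
..#....
..#.#..
...#.#.
.....v.
gen 22: .......
.......
...##..
..#....
..#.#..
...#.#.
....<#.
gen 23: .......
.......
...##..
..#....
..#.#..
...#^#.
....##.
gen 24: .......
.......
...##..
..#....
..#.#..
...##>.
....##.
gen 25: .......
.......
...##..
..#....
..#.#^.
...##..
....##.
gen 26: .......
.......
...##..
..#....
..#.##>
...##..
....##.
gen 27: .......
.......
...##..
..#....
..#.###
...##.v
....##.
gen 28: .......
.......
...##..
..#....
..#.###
...##<#
....##.
gen 29: .......
.......
...##..
..#....
..#.#^#
...####
....##.
gen 30: .......
.......
...##..
..#....
..#.<.#
...####
....##.
gen 31: .......
.......
...##..
..#....
..#...#
...#v##
....##.
gen 32: .......
.......
...##..
..#....
..#...#
...#.>#
....##.
gen 33: .......
.......
...##..
..#....
..#..^#
...#..#
....##.
gen 34: .......
.......
...##..
..#....
..#..#>
...#..#
....##.
gen 35: .......
.......
...##..
..#...^
..#..#.
...#..#
....##.
gen 36: .......
.......
...##..
>.#...#
..#..#.
...#..#
....##.

east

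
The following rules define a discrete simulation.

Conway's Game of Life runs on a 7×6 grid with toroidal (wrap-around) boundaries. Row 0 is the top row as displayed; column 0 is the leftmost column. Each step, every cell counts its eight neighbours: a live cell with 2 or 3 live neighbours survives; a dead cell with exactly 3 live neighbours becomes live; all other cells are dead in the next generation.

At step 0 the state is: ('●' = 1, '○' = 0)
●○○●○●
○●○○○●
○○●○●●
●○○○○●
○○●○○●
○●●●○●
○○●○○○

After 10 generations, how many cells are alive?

[0] ●○○●○●
○●○○○●
○○●○●●
●○○○○●
○○●○○●
○●●●○●
○○●○○○
[1] ●●●○●●
○●●●○○
○●○○●○
●●○●○○
○○●●○●
●●○●●○
○○○○○●
[2] ○○○○●●
○○○○○○
○○○○●○
●●○●○●
○○○○○●
●●○●○○
○○○○○○
[3] ○○○○○○
○○○○●●
●○○○●●
●○○○○●
○○○○○●
●○○○○○
●○○○●●
[4] ●○○○○○
●○○○●○
○○○○○○
○○○○○○
○○○○○●
●○○○●○
●○○○○●
[5] ●●○○○○
○○○○○●
○○○○○○
○○○○○○
○○○○○●
●○○○●○
●●○○○○
[6] ○●○○○●
●○○○○○
○○○○○○
○○○○○○
○○○○○●
●●○○○○
○○○○○○
[7] ●○○○○○
●○○○○○
○○○○○○
○○○○○○
●○○○○○
●○○○○○
○●○○○○
[8] ●●○○○○
○○○○○○
○○○○○○
○○○○○○
○○○○○○
●●○○○○
●●○○○○
[9] ●●○○○○
○○○○○○
○○○○○○
○○○○○○
○○○○○○
●●○○○○
○○●○○●
[10] ●●○○○○
○○○○○○
○○○○○○
○○○○○○
○○○○○○
●●○○○○
○○●○○●

6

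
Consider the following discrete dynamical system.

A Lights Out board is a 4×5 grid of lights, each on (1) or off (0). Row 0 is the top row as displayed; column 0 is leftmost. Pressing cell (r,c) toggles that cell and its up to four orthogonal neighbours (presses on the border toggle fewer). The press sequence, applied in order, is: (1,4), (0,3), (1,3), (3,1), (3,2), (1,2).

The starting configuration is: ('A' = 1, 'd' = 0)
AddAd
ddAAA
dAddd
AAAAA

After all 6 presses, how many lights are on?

11

step 0: AddAd
ddAAA
dAddd
AAAAA
step 1: AddAA
ddAdd
dAddA
AAAAA
step 2: AdAdd
ddAAd
dAddA
AAAAA
step 3: AdAAd
ddddA
dAdAA
AAAAA
step 4: AdAAd
ddddA
dddAA
dddAA
step 5: AdAAd
ddddA
ddAAA
dAAdA
step 6: AddAd
dAAAA
dddAA
dAAdA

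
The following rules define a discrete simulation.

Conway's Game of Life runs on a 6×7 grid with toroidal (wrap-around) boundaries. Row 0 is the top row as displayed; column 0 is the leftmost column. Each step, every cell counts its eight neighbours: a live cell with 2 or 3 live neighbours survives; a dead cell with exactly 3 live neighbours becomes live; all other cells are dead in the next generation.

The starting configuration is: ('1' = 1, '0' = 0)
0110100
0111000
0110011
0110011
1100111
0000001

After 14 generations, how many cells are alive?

gen 0: 0110100
0111000
0110011
0110011
1100111
0000001
gen 1: 1100000
0000110
0000111
0001000
0110100
0011101
gen 2: 1110001
1000100
0001001
0011000
0100110
0000110
gen 3: 1101101
0011010
0011100
0011010
0010010
0011100
gen 4: 1100001
1000011
0100010
0100010
0100010
1000001
gen 5: 0100000
0000010
0100110
1110111
0100010
0000010
gen 6: 0000000
0000110
0111000
0011000
0110000
0000000
gen 7: 0000000
0011100
0100000
0000000
0111000
0000000
gen 8: 0001000
0011000
0011000
0100000
0010000
0010000
gen 9: 0001000
0000100
0101000
0101000
0110000
0011000
gen 10: 0011100
0011100
0001100
1101000
0100000
0101000
gen 11: 0100000
0000010
0100000
1101100
0100000
0101100
gen 12: 0010100
0000000
1110100
1100000
0100000
1100000
gen 13: 0100000
0010000
1010000
0000000
0010000
1110000
gen 14: 1000000
0010000
0100000
0100000
0010000
1010000

7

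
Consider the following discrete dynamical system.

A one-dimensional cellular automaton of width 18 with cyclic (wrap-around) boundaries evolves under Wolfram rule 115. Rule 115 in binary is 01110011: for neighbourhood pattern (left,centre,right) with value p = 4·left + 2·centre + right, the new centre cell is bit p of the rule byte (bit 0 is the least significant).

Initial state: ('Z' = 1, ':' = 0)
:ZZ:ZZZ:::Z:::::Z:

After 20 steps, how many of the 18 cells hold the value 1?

9

0) :ZZ:ZZZ:::Z:::::Z:
1) Z:ZZ::ZZZZ:ZZZZZ:Z
2) ZZ:ZZZ:::ZZ::::ZZ:
3) :ZZ::ZZZZ:ZZZZZ:ZZ
4) Z:ZZZ:::ZZ::::ZZ:Z
5) ZZ::ZZZZ:ZZZZZ:ZZ:
6) :ZZZ:::ZZ::::ZZ:ZZ
7) Z::ZZZZ:ZZZZZ:ZZ:Z
8) ZZZ:::ZZ::::ZZ:ZZ:
9) ::ZZZZ:ZZZZZ:ZZ:ZZ
10) ZZ:::ZZ::::ZZ:ZZ:Z
11) :ZZZZ:ZZZZZ:ZZ:ZZ:
12) Z:::ZZ::::ZZ:ZZ:ZZ
13) ZZZZ:ZZZZZ:ZZ:ZZ::
14) :::ZZ::::ZZ:ZZ:ZZZ
15) ZZZ:ZZZZZ:ZZ:ZZ::Z
16) ::ZZ::::ZZ:ZZ:ZZZ:
17) ZZ:ZZZZZ:ZZ:ZZ::ZZ
18) :ZZ::::ZZ:ZZ:ZZZ::
19) Z:ZZZZZ:ZZ:ZZ::ZZZ
20) ZZ::::ZZ:ZZ:ZZZ:::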